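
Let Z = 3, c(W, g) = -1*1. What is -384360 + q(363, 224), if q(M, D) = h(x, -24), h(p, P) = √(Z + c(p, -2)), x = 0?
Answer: -384360 + √2 ≈ -3.8436e+5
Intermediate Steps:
c(W, g) = -1
h(p, P) = √2 (h(p, P) = √(3 - 1) = √2)
q(M, D) = √2
-384360 + q(363, 224) = -384360 + √2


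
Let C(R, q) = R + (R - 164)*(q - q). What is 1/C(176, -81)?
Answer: 1/176 ≈ 0.0056818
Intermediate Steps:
C(R, q) = R (C(R, q) = R + (-164 + R)*0 = R + 0 = R)
1/C(176, -81) = 1/176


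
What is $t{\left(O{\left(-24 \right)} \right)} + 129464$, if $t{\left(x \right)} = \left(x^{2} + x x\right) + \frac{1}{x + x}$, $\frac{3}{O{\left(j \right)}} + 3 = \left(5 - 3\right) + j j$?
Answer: $\frac{257014319483}{1983750} \approx 1.2956 \cdot 10^{5}$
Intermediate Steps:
$O{\left(j \right)} = \frac{3}{-1 + j^{2}}$ ($O{\left(j \right)} = \frac{3}{-3 + \left(\left(5 - 3\right) + j j\right)} = \frac{3}{-3 + \left(2 + j^{2}\right)} = \frac{3}{-1 + j^{2}}$)
$t{\left(x \right)} = \frac{1}{2 x} + 2 x^{2}$ ($t{\left(x \right)} = \left(x^{2} + x^{2}\right) + \frac{1}{2 x} = 2 x^{2} + \frac{1}{2 x} = \frac{1}{2 x} + 2 x^{2}$)
$t{\left(O{\left(-24 \right)} \right)} + 129464 = \frac{1 + 4 \left(\frac{3}{-1 + \left(-24\right)^{2}}\right)^{3}}{2 \frac{3}{-1 + \left(-24\right)^{2}}} + 129464 = \frac{1 + 4 \left(\frac{3}{-1 + 576}\right)^{3}}{2 \frac{3}{-1 + 576}} + 129464 = \frac{1 + 4 \left(\frac{3}{575}\right)^{3}}{2 \cdot \frac{3}{575}} + 129464 = \frac{1}{2} \cdot \frac{575}{3} \left(1 + 4 \cdot \frac{27}{190109375}\right) + 129464 = \frac{1}{2} \cdot \frac{575}{3} \left(1 + \frac{108}{190109375}\right) + 129464 = \frac{1}{2} \cdot \frac{575}{3} \cdot \frac{190109483}{190109375} + 129464 = \frac{190109483}{1983750} + 129464 = \frac{257014319483}{1983750}$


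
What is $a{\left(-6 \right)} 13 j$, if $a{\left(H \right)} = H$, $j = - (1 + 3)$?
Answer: $312$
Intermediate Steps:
$j = -4$ ($j = \left(-1\right) 4 = -4$)
$a{\left(-6 \right)} 13 j = \left(-6\right) 13 \left(-4\right) = \left(-78\right) \left(-4\right) = 312$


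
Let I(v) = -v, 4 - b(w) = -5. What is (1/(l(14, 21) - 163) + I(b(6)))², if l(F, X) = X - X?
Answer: 2155024/26569 ≈ 81.110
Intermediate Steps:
b(w) = 9 (b(w) = 4 - 1*(-5) = 4 + 5 = 9)
l(F, X) = 0
(1/(l(14, 21) - 163) + I(b(6)))² = (1/(0 - 163) - 1*9)² = (1/(-163) - 9)² = (-1/163 - 9)² = (-1468/163)² = 2155024/26569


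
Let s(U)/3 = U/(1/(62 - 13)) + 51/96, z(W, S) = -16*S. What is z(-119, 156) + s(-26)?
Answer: -202125/32 ≈ -6316.4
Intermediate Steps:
s(U) = 51/32 + 147*U (s(U) = 3*(U/(1/(62 - 13)) + 51/96) = 3*(U/(1/49) + 51*(1/96)) = 3*(U/(1/49) + 17/32) = 3*(U*49 + 17/32) = 3*(49*U + 17/32) = 3*(17/32 + 49*U) = 51/32 + 147*U)
z(-119, 156) + s(-26) = -16*156 + (51/32 + 147*(-26)) = -2496 + (51/32 - 3822) = -2496 - 122253/32 = -202125/32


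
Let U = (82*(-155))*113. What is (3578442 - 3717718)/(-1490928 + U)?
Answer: 69638/1463579 ≈ 0.047581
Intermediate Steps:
U = -1436230 (U = -12710*113 = -1436230)
(3578442 - 3717718)/(-1490928 + U) = (3578442 - 3717718)/(-1490928 - 1436230) = -139276/(-2927158) = -139276*(-1/2927158) = 69638/1463579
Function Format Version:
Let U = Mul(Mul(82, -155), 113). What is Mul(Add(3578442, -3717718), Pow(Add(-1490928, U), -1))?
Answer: Rational(69638, 1463579) ≈ 0.047581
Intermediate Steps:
U = -1436230 (U = Mul(-12710, 113) = -1436230)
Mul(Add(3578442, -3717718), Pow(Add(-1490928, U), -1)) = Mul(Add(3578442, -3717718), Pow(Add(-1490928, -1436230), -1)) = Mul(-139276, Pow(-2927158, -1)) = Mul(-139276, Rational(-1, 2927158)) = Rational(69638, 1463579)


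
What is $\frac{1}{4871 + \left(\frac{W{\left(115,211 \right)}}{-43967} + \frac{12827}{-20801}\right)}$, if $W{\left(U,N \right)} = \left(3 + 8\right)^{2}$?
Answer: $\frac{83141597}{404931220657} \approx 0.00020532$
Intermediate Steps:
$W{\left(U,N \right)} = 121$ ($W{\left(U,N \right)} = 11^{2} = 121$)
$\frac{1}{4871 + \left(\frac{W{\left(115,211 \right)}}{-43967} + \frac{12827}{-20801}\right)} = \frac{1}{4871 + \left(\frac{121}{-43967} + \frac{12827}{-20801}\right)} = \frac{1}{4871 + \left(121 \left(- \frac{1}{43967}\right) + 12827 \left(- \frac{1}{20801}\right)\right)} = \frac{1}{4871 - \frac{51498330}{83141597}} = \frac{1}{\frac{404931220657}{83141597}} = \frac{83141597}{404931220657}$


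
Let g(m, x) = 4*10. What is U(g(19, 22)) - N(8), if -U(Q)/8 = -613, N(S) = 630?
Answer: 4274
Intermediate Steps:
g(m, x) = 40
U(Q) = 4904 (U(Q) = -8*(-613) = 4904)
U(g(19, 22)) - N(8) = 4904 - 1*630 = 4904 - 630 = 4274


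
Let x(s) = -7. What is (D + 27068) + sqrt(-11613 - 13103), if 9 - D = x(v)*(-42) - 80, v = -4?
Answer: 26863 + 2*I*sqrt(6179) ≈ 26863.0 + 157.21*I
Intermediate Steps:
D = -205 (D = 9 - (-7*(-42) - 80) = 9 - (294 - 80) = 9 - 1*214 = 9 - 214 = -205)
(D + 27068) + sqrt(-11613 - 13103) = (-205 + 27068) + sqrt(-11613 - 13103) = 26863 + sqrt(-24716) = 26863 + 2*I*sqrt(6179)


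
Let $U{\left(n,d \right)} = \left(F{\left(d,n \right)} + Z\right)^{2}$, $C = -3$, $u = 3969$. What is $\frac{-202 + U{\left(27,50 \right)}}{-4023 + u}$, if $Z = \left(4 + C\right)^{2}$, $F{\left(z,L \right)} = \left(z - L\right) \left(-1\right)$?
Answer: $- \frac{47}{9} \approx -5.2222$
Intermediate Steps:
$F{\left(z,L \right)} = L - z$
$Z = 1$ ($Z = \left(4 - 3\right)^{2} = 1^{2} = 1$)
$U{\left(n,d \right)} = \left(1 + n - d\right)^{2}$ ($U{\left(n,d \right)} = \left(\left(n - d\right) + 1\right)^{2} = \left(1 + n - d\right)^{2}$)
$\frac{-202 + U{\left(27,50 \right)}}{-4023 + u} = \frac{-202 + \left(1 + 27 - 50\right)^{2}}{-4023 + 3969} = \frac{-202 + \left(1 + 27 - 50\right)^{2}}{-54} = \left(-202 + \left(-22\right)^{2}\right) \left(- \frac{1}{54}\right) = \left(-202 + 484\right) \left(- \frac{1}{54}\right) = 282 \left(- \frac{1}{54}\right) = - \frac{47}{9}$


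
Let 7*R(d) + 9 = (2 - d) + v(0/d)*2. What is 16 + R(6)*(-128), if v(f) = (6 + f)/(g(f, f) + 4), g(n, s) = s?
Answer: 1392/7 ≈ 198.86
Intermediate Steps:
v(f) = (6 + f)/(4 + f) (v(f) = (6 + f)/(f + 4) = (6 + f)/(4 + f))
R(d) = -4/7 - d/7 (R(d) = -9/7 + ((2 - d) + ((6 + 0/d)/(4 + 0/d))*2)/7 = -9/7 + ((2 - d) + ((6 + 0)/(4 + 0))*2)/7 = -9/7 + ((2 - d) + (6/4)*2)/7 = -9/7 + ((2 - d) + ((¼)*6)*2)/7 = -9/7 + ((2 - d) + (3/2)*2)/7 = -9/7 + ((2 - d) + 3)/7 = -9/7 + (5 - d)/7 = -9/7 + (5/7 - d/7) = -4/7 - d/7)
16 + R(6)*(-128) = 16 + (-4/7 - ⅐*6)*(-128) = 16 + (-4/7 - 6/7)*(-128) = 16 - 10/7*(-128) = 16 + 1280/7 = 1392/7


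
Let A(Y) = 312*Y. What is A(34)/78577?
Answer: 10608/78577 ≈ 0.13500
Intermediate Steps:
A(34)/78577 = (312*34)/78577 = 10608*(1/78577) = 10608/78577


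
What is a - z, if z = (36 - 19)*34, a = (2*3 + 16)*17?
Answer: -204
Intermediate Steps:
a = 374 (a = (6 + 16)*17 = 22*17 = 374)
z = 578 (z = 17*34 = 578)
a - z = 374 - 1*578 = 374 - 578 = -204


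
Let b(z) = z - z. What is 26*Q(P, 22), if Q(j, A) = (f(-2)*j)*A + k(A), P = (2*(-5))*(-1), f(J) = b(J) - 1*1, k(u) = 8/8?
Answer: -5694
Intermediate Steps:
b(z) = 0
k(u) = 1 (k(u) = 8*(⅛) = 1)
f(J) = -1 (f(J) = 0 - 1*1 = 0 - 1 = -1)
P = 10 (P = -10*(-1) = 10)
Q(j, A) = 1 - A*j (Q(j, A) = (-j)*A + 1 = -A*j + 1 = 1 - A*j)
26*Q(P, 22) = 26*(1 - 1*22*10) = 26*(1 - 220) = 26*(-219) = -5694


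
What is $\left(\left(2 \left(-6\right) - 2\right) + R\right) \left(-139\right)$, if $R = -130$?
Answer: $20016$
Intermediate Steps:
$\left(\left(2 \left(-6\right) - 2\right) + R\right) \left(-139\right) = \left(\left(2 \left(-6\right) - 2\right) - 130\right) \left(-139\right) = \left(\left(-12 - 2\right) - 130\right) \left(-139\right) = \left(-14 - 130\right) \left(-139\right) = \left(-144\right) \left(-139\right) = 20016$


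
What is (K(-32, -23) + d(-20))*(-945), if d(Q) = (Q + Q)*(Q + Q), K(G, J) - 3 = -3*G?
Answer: -1605555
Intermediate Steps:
K(G, J) = 3 - 3*G
d(Q) = 4*Q**2 (d(Q) = (2*Q)*(2*Q) = 4*Q**2)
(K(-32, -23) + d(-20))*(-945) = ((3 - 3*(-32)) + 4*(-20)**2)*(-945) = ((3 + 96) + 4*400)*(-945) = (99 + 1600)*(-945) = 1699*(-945) = -1605555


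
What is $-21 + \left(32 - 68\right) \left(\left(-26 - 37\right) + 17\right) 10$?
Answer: $16539$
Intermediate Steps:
$-21 + \left(32 - 68\right) \left(\left(-26 - 37\right) + 17\right) 10 = -21 + - 36 \left(\left(-26 - 37\right) + 17\right) 10 = -21 + - 36 \left(-63 + 17\right) 10 = -21 + \left(-36\right) \left(-46\right) 10 = -21 + 1656 \cdot 10 = -21 + 16560 = 16539$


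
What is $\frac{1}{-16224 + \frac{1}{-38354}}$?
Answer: $- \frac{38354}{622255297} \approx -6.1637 \cdot 10^{-5}$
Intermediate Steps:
$\frac{1}{-16224 + \frac{1}{-38354}} = \frac{1}{-16224 - \frac{1}{38354}} = \frac{1}{- \frac{622255297}{38354}} = - \frac{38354}{622255297}$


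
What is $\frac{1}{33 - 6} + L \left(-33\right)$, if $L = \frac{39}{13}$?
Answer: $- \frac{2672}{27} \approx -98.963$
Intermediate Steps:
$L = 3$ ($L = 39 \cdot \frac{1}{13} = 3$)
$\frac{1}{33 - 6} + L \left(-33\right) = \frac{1}{33 - 6} + 3 \left(-33\right) = \frac{1}{27} - 99 = - \frac{2672}{27}$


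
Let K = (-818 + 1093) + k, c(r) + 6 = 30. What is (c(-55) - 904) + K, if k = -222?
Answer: -827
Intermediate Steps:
c(r) = 24 (c(r) = -6 + 30 = 24)
K = 53 (K = (-818 + 1093) - 222 = 275 - 222 = 53)
(c(-55) - 904) + K = (24 - 904) + 53 = -880 + 53 = -827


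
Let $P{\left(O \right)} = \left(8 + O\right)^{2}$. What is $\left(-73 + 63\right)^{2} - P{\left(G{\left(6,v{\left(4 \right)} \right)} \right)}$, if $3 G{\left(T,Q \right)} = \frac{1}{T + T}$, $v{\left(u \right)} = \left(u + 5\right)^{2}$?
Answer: $\frac{46079}{1296} \approx 35.555$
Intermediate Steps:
$v{\left(u \right)} = \left(5 + u\right)^{2}$
$G{\left(T,Q \right)} = \frac{1}{6 T}$ ($G{\left(T,Q \right)} = \frac{1}{3 \left(T + T\right)} = \frac{1}{3 \cdot 2 T} = \frac{\frac{1}{2} \frac{1}{T}}{3} = \frac{1}{6 T}$)
$\left(-73 + 63\right)^{2} - P{\left(G{\left(6,v{\left(4 \right)} \right)} \right)} = \left(-73 + 63\right)^{2} - \left(8 + \frac{1}{6 \cdot 6}\right)^{2} = \left(-10\right)^{2} - \left(8 + \frac{1}{6} \cdot \frac{1}{6}\right)^{2} = 100 - \left(8 + \frac{1}{36}\right)^{2} = 100 - \left(\frac{289}{36}\right)^{2} = 100 - \frac{83521}{1296} = \frac{46079}{1296}$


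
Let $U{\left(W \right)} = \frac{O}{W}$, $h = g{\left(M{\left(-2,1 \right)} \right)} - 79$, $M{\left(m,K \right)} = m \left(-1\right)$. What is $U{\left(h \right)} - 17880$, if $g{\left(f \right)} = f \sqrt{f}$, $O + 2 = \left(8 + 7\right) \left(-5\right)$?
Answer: $- \frac{111439957}{6233} + \frac{154 \sqrt{2}}{6233} \approx -17879.0$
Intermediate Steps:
$O = -77$ ($O = -2 + \left(8 + 7\right) \left(-5\right) = -2 + 15 \left(-5\right) = -2 - 75 = -77$)
$M{\left(m,K \right)} = - m$
$g{\left(f \right)} = f^{\frac{3}{2}}$
$h = -79 + 2 \sqrt{2}$ ($h = \left(\left(-1\right) \left(-2\right)\right)^{\frac{3}{2}} - 79 = 2^{\frac{3}{2}} - 79 = 2 \sqrt{2} - 79 = -79 + 2 \sqrt{2} \approx -76.172$)
$U{\left(W \right)} = - \frac{77}{W}$
$U{\left(h \right)} - 17880 = - \frac{77}{-79 + 2 \sqrt{2}} - 17880 = -17880 - \frac{77}{-79 + 2 \sqrt{2}}$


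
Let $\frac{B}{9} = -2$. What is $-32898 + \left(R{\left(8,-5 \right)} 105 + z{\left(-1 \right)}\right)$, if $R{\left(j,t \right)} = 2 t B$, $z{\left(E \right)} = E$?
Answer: $-13999$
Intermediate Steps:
$B = -18$ ($B = 9 \left(-2\right) = -18$)
$R{\left(j,t \right)} = - 36 t$ ($R{\left(j,t \right)} = 2 t \left(-18\right) = - 36 t$)
$-32898 + \left(R{\left(8,-5 \right)} 105 + z{\left(-1 \right)}\right) = -32898 - \left(1 - \left(-36\right) \left(-5\right) 105\right) = -32898 + \left(180 \cdot 105 - 1\right) = -32898 + \left(18900 - 1\right) = -32898 + 18899 = -13999$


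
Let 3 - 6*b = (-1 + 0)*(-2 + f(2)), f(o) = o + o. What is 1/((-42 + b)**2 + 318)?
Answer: 36/72457 ≈ 0.00049685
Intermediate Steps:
f(o) = 2*o
b = 5/6 (b = 1/2 - (-1 + 0)*(-2 + 2*2)/6 = 1/2 - (-1)*(-2 + 4)/6 = 1/2 - (-1)*2/6 = 1/2 - 1/6*(-2) = 1/2 + 1/3 = 5/6 ≈ 0.83333)
1/((-42 + b)**2 + 318) = 1/((-42 + 5/6)**2 + 318) = 1/((-247/6)**2 + 318) = 1/(61009/36 + 318) = 1/(72457/36) = 36/72457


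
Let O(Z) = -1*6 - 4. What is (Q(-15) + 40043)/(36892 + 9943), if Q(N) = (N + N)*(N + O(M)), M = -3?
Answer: 2147/2465 ≈ 0.87099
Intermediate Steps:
O(Z) = -10 (O(Z) = -6 - 4 = -10)
Q(N) = 2*N*(-10 + N) (Q(N) = (N + N)*(N - 10) = (2*N)*(-10 + N) = 2*N*(-10 + N))
(Q(-15) + 40043)/(36892 + 9943) = (2*(-15)*(-10 - 15) + 40043)/(36892 + 9943) = (2*(-15)*(-25) + 40043)/46835 = (750 + 40043)*(1/46835) = 40793*(1/46835) = 2147/2465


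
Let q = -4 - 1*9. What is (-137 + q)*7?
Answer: -1050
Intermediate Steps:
q = -13 (q = -4 - 9 = -13)
(-137 + q)*7 = (-137 - 13)*7 = -150*7 = -1050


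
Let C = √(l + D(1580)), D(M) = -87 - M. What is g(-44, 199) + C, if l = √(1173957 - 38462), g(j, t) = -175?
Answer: -175 + I*√(1667 - √1135495) ≈ -175.0 + 24.524*I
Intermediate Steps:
l = √1135495 ≈ 1065.6
C = √(-1667 + √1135495) (C = √(√1135495 + (-87 - 1*1580)) = √(√1135495 + (-87 - 1580)) = √(√1135495 - 1667) = √(-1667 + √1135495) ≈ 24.524*I)
g(-44, 199) + C = -175 + √(-1667 + √1135495)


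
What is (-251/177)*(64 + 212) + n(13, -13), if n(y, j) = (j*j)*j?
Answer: -152715/59 ≈ -2588.4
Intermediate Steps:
n(y, j) = j³ (n(y, j) = j²*j = j³)
(-251/177)*(64 + 212) + n(13, -13) = (-251/177)*(64 + 212) + (-13)³ = -251*1/177*276 - 2197 = -251/177*276 - 2197 = -23092/59 - 2197 = -152715/59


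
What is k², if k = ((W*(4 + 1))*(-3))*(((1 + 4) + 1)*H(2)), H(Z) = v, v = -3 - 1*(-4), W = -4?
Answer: 129600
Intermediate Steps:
v = 1 (v = -3 + 4 = 1)
H(Z) = 1
k = 360 (k = (-4*(4 + 1)*(-3))*(((1 + 4) + 1)*1) = (-4*5*(-3))*((5 + 1)*1) = (-20*(-3))*(6*1) = 60*6 = 360)
k² = 360² = 129600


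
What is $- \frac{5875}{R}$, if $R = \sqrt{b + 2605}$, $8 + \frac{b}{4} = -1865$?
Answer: $\frac{5875 i \sqrt{543}}{1629} \approx 84.04 i$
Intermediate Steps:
$b = -7492$ ($b = -32 + 4 \left(-1865\right) = -32 - 7460 = -7492$)
$R = 3 i \sqrt{543}$ ($R = \sqrt{-7492 + 2605} = \sqrt{-4887} = 3 i \sqrt{543} \approx 69.907 i$)
$- \frac{5875}{R} = - \frac{5875}{3 i \sqrt{543}} = - 5875 \left(- \frac{i \sqrt{543}}{1629}\right) = \frac{5875 i \sqrt{543}}{1629}$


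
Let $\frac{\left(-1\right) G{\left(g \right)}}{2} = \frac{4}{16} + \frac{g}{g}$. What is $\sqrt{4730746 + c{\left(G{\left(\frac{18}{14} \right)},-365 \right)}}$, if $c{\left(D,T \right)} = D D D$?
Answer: $\frac{\sqrt{75691686}}{4} \approx 2175.0$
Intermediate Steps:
$G{\left(g \right)} = - \frac{5}{2}$ ($G{\left(g \right)} = - 2 \left(\frac{4}{16} + \frac{g}{g}\right) = - 2 \left(4 \cdot \frac{1}{16} + 1\right) = - 2 \left(\frac{1}{4} + 1\right) = \left(-2\right) \frac{5}{4} = - \frac{5}{2}$)
$c{\left(D,T \right)} = D^{3}$ ($c{\left(D,T \right)} = D^{2} D = D^{3}$)
$\sqrt{4730746 + c{\left(G{\left(\frac{18}{14} \right)},-365 \right)}} = \sqrt{4730746 + \left(- \frac{5}{2}\right)^{3}} = \sqrt{4730746 - \frac{125}{8}} = \sqrt{\frac{37845843}{8}} = \frac{\sqrt{75691686}}{4}$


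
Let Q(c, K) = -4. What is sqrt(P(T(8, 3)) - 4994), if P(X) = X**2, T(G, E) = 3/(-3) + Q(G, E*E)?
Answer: I*sqrt(4969) ≈ 70.491*I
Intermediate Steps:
T(G, E) = -5 (T(G, E) = 3/(-3) - 4 = 3*(-1/3) - 4 = -1 - 4 = -5)
sqrt(P(T(8, 3)) - 4994) = sqrt((-5)**2 - 4994) = sqrt(25 - 4994) = sqrt(-4969) = I*sqrt(4969)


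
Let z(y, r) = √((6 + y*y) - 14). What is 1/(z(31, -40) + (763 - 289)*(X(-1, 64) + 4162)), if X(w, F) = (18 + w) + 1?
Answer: 1981320/3925628941447 - √953/3925628941447 ≈ 5.0471e-7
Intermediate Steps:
X(w, F) = 19 + w
z(y, r) = √(-8 + y²) (z(y, r) = √((6 + y²) - 14) = √(-8 + y²))
1/(z(31, -40) + (763 - 289)*(X(-1, 64) + 4162)) = 1/(√(-8 + 31²) + (763 - 289)*((19 - 1) + 4162)) = 1/(√(-8 + 961) + 474*(18 + 4162)) = 1/(√953 + 474*4180) = 1/(√953 + 1981320) = 1/(1981320 + √953)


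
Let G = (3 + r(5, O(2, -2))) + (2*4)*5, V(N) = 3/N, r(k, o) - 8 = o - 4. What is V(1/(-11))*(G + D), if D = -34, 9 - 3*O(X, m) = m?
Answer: -550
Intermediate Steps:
O(X, m) = 3 - m/3
r(k, o) = 4 + o (r(k, o) = 8 + (o - 4) = 8 + (-4 + o) = 4 + o)
G = 152/3 (G = (3 + (4 + (3 - 1/3*(-2)))) + (2*4)*5 = (3 + (4 + (3 + 2/3))) + 8*5 = (3 + (4 + 11/3)) + 40 = (3 + 23/3) + 40 = 32/3 + 40 = 152/3 ≈ 50.667)
V(1/(-11))*(G + D) = (3/(1/(-11)))*(152/3 - 34) = (3/(-1/11))*(50/3) = (3*(-11))*(50/3) = -33*50/3 = -550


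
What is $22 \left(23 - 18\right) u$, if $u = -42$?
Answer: $-4620$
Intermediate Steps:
$22 \left(23 - 18\right) u = 22 \left(23 - 18\right) \left(-42\right) = 22 \cdot 5 \left(-42\right) = 110 \left(-42\right) = -4620$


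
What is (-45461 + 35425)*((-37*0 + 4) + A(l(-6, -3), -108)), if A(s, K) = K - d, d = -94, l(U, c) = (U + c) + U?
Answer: 100360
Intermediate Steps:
l(U, c) = c + 2*U
A(s, K) = 94 + K (A(s, K) = K - 1*(-94) = K + 94 = 94 + K)
(-45461 + 35425)*((-37*0 + 4) + A(l(-6, -3), -108)) = (-45461 + 35425)*((-37*0 + 4) + (94 - 108)) = -10036*((0 + 4) - 14) = -10036*(4 - 14) = -10036*(-10) = 100360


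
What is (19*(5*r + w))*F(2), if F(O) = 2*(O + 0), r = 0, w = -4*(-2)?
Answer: 608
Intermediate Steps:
w = 8 (w = -2*(-4) = 8)
F(O) = 2*O
(19*(5*r + w))*F(2) = (19*(5*0 + 8))*(2*2) = (19*(0 + 8))*4 = (19*8)*4 = 152*4 = 608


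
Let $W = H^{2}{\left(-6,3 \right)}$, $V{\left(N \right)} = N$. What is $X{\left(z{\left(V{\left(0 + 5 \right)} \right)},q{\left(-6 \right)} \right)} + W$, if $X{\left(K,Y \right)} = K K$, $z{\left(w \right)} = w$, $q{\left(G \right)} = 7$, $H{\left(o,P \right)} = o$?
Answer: $61$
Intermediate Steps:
$X{\left(K,Y \right)} = K^{2}$
$W = 36$ ($W = \left(-6\right)^{2} = 36$)
$X{\left(z{\left(V{\left(0 + 5 \right)} \right)},q{\left(-6 \right)} \right)} + W = \left(0 + 5\right)^{2} + 36 = 5^{2} + 36 = 25 + 36 = 61$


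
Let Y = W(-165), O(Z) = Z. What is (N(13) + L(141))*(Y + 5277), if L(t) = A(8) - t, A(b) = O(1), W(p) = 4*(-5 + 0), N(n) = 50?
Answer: -473130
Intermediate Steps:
W(p) = -20 (W(p) = 4*(-5) = -20)
Y = -20
A(b) = 1
L(t) = 1 - t
(N(13) + L(141))*(Y + 5277) = (50 + (1 - 1*141))*(-20 + 5277) = (50 + (1 - 141))*5257 = (50 - 140)*5257 = -90*5257 = -473130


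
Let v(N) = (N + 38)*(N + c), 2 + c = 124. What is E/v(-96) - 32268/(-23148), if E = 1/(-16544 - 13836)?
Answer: 123191266489/88373354160 ≈ 1.3940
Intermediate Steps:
c = 122 (c = -2 + 124 = 122)
v(N) = (38 + N)*(122 + N) (v(N) = (N + 38)*(N + 122) = (38 + N)*(122 + N))
E = -1/30380 (E = 1/(-30380) = -1/30380 ≈ -3.2916e-5)
E/v(-96) - 32268/(-23148) = -1/(30380*(4636 + (-96)² + 160*(-96))) - 32268/(-23148) = -1/(30380*(4636 + 9216 - 15360)) - 32268*(-1/23148) = -1/30380/(-1508) + 2689/1929 = -1/30380*(-1/1508) + 2689/1929 = 1/45813040 + 2689/1929 = 123191266489/88373354160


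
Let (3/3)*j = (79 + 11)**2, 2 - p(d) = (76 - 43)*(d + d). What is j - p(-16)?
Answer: 7042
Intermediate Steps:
p(d) = 2 - 66*d (p(d) = 2 - (76 - 43)*(d + d) = 2 - 33*2*d = 2 - 66*d)
j = 8100 (j = (79 + 11)**2 = 90**2 = 8100)
j - p(-16) = 8100 - (2 - 66*(-16)) = 8100 - (2 + 1056) = 8100 - 1*1058 = 8100 - 1058 = 7042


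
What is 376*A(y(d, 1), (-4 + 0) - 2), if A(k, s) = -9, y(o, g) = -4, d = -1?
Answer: -3384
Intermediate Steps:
376*A(y(d, 1), (-4 + 0) - 2) = 376*(-9) = -3384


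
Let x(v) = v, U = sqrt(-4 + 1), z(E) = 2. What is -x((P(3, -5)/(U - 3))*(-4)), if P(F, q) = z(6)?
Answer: -2 - 2*I*sqrt(3)/3 ≈ -2.0 - 1.1547*I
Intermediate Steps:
U = I*sqrt(3) (U = sqrt(-3) = I*sqrt(3) ≈ 1.732*I)
P(F, q) = 2
-x((P(3, -5)/(U - 3))*(-4)) = -2/(I*sqrt(3) - 3)*(-4) = -2/(-3 + I*sqrt(3))*(-4) = -(-8)/(-3 + I*sqrt(3)) = 8/(-3 + I*sqrt(3))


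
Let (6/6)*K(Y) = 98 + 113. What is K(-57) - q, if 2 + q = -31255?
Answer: 31468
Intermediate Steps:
q = -31257 (q = -2 - 31255 = -31257)
K(Y) = 211 (K(Y) = 98 + 113 = 211)
K(-57) - q = 211 - 1*(-31257) = 211 + 31257 = 31468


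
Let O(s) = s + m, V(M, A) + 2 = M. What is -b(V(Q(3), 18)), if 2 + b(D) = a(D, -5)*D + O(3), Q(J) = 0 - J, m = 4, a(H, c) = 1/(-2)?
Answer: -15/2 ≈ -7.5000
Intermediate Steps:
a(H, c) = -1/2
Q(J) = -J
V(M, A) = -2 + M
O(s) = 4 + s (O(s) = s + 4 = 4 + s)
b(D) = 5 - D/2 (b(D) = -2 + (-D/2 + (4 + 3)) = -2 + (-D/2 + 7) = -2 + (7 - D/2) = 5 - D/2)
-b(V(Q(3), 18)) = -(5 - (-2 - 1*3)/2) = -(5 - (-2 - 3)/2) = -(5 - 1/2*(-5)) = -(5 + 5/2) = -1*15/2 = -15/2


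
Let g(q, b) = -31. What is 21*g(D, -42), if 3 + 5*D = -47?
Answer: -651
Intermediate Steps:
D = -10 (D = -⅗ + (⅕)*(-47) = -⅗ - 47/5 = -10)
21*g(D, -42) = 21*(-31) = -651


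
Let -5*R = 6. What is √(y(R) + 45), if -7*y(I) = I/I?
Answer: √2198/7 ≈ 6.6975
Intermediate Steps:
R = -6/5 (R = -⅕*6 = -6/5 ≈ -1.2000)
y(I) = -⅐ (y(I) = -I/(7*I) = -⅐*1 = -⅐)
√(y(R) + 45) = √(-⅐ + 45) = √(314/7) = √2198/7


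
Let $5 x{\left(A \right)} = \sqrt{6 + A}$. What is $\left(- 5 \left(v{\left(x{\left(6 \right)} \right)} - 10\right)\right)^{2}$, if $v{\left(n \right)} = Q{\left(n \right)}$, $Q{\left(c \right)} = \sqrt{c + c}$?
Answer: $4 \left(25 - \sqrt[4]{3} \sqrt{5}\right)^{2} \approx 1946.1$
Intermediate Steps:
$Q{\left(c \right)} = \sqrt{2} \sqrt{c}$ ($Q{\left(c \right)} = \sqrt{2 c} = \sqrt{2} \sqrt{c}$)
$x{\left(A \right)} = \frac{\sqrt{6 + A}}{5}$
$v{\left(n \right)} = \sqrt{2} \sqrt{n}$
$\left(- 5 \left(v{\left(x{\left(6 \right)} \right)} - 10\right)\right)^{2} = \left(- 5 \left(\sqrt{2} \sqrt{\frac{\sqrt{6 + 6}}{5}} - 10\right)\right)^{2} = \left(- 5 \left(\sqrt{2} \sqrt{\frac{\sqrt{12}}{5}} - 10\right)\right)^{2} = \left(- 5 \left(\sqrt{2} \sqrt{\frac{2 \sqrt{3}}{5}} - 10\right)\right)^{2} = \left(- 5 \left(\sqrt{2} \frac{5^{\frac{3}{4}} \sqrt{10} \sqrt[4]{15}}{25} - 10\right)\right)^{2} = \left(- 5 \left(\frac{2 \sqrt[4]{3} \sqrt{5}}{5} - 10\right)\right)^{2} = \left(- 5 \left(-10 + \frac{2 \sqrt[4]{3} \sqrt{5}}{5}\right)\right)^{2} = \left(50 - 2 \sqrt[4]{3} \sqrt{5}\right)^{2}$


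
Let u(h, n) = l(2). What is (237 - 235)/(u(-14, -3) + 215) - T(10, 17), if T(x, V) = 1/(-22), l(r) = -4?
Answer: 255/4642 ≈ 0.054933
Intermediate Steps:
u(h, n) = -4
T(x, V) = -1/22 (T(x, V) = 1*(-1/22) = -1/22)
(237 - 235)/(u(-14, -3) + 215) - T(10, 17) = (237 - 235)/(-4 + 215) - 1*(-1/22) = 2/211 + 1/22 = 255/4642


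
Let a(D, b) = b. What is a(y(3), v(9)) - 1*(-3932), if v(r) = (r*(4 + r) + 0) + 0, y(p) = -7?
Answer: 4049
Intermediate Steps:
v(r) = r*(4 + r) (v(r) = r*(4 + r) + 0 = r*(4 + r))
a(y(3), v(9)) - 1*(-3932) = 9*(4 + 9) - 1*(-3932) = 9*13 + 3932 = 117 + 3932 = 4049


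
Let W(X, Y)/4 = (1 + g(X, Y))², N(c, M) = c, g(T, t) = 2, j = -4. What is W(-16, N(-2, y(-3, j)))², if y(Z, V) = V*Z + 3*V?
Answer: 1296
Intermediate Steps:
y(Z, V) = 3*V + V*Z
W(X, Y) = 36 (W(X, Y) = 4*(1 + 2)² = 4*3² = 4*9 = 36)
W(-16, N(-2, y(-3, j)))² = 36² = 1296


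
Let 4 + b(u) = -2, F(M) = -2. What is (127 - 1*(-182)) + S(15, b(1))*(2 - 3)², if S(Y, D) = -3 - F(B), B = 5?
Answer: 308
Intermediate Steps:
b(u) = -6 (b(u) = -4 - 2 = -6)
S(Y, D) = -1 (S(Y, D) = -3 - 1*(-2) = -3 + 2 = -1)
(127 - 1*(-182)) + S(15, b(1))*(2 - 3)² = (127 - 1*(-182)) - (2 - 3)² = (127 + 182) - 1*(-1)² = 309 - 1*1 = 309 - 1 = 308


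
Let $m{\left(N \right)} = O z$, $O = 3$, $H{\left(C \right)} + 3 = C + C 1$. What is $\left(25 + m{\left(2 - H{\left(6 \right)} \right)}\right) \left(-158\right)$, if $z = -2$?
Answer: $-3002$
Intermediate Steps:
$H{\left(C \right)} = -3 + 2 C$ ($H{\left(C \right)} = -3 + \left(C + C 1\right) = -3 + \left(C + C\right) = -3 + 2 C$)
$m{\left(N \right)} = -6$ ($m{\left(N \right)} = 3 \left(-2\right) = -6$)
$\left(25 + m{\left(2 - H{\left(6 \right)} \right)}\right) \left(-158\right) = \left(25 - 6\right) \left(-158\right) = 19 \left(-158\right) = -3002$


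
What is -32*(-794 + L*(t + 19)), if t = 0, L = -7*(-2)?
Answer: 16896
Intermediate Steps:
L = 14
-32*(-794 + L*(t + 19)) = -32*(-794 + 14*(0 + 19)) = -32*(-794 + 14*19) = -32*(-794 + 266) = -32*(-528) = 16896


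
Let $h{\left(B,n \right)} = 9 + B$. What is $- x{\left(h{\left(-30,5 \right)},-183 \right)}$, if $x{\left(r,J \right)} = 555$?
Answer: $-555$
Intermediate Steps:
$- x{\left(h{\left(-30,5 \right)},-183 \right)} = \left(-1\right) 555 = -555$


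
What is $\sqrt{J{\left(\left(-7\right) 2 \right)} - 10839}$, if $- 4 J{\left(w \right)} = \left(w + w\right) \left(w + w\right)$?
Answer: $i \sqrt{11035} \approx 105.05 i$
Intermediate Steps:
$J{\left(w \right)} = - w^{2}$ ($J{\left(w \right)} = - \frac{\left(w + w\right) \left(w + w\right)}{4} = - \frac{2 w 2 w}{4} = - \frac{4 w^{2}}{4} = - w^{2}$)
$\sqrt{J{\left(\left(-7\right) 2 \right)} - 10839} = \sqrt{- \left(\left(-7\right) 2\right)^{2} - 10839} = \sqrt{- \left(-14\right)^{2} - 10839} = \sqrt{\left(-1\right) 196 - 10839} = \sqrt{-196 - 10839} = \sqrt{-11035} = i \sqrt{11035}$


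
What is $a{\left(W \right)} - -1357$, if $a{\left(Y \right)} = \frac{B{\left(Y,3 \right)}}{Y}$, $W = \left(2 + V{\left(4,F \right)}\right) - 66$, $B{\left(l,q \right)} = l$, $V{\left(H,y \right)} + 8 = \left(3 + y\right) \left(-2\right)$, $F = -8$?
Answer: $1358$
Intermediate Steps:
$V{\left(H,y \right)} = -14 - 2 y$ ($V{\left(H,y \right)} = -8 + \left(3 + y\right) \left(-2\right) = -8 - \left(6 + 2 y\right) = -14 - 2 y$)
$W = -62$ ($W = \left(2 - -2\right) - 66 = \left(2 + \left(-14 + 16\right)\right) - 66 = \left(2 + 2\right) - 66 = 4 - 66 = -62$)
$a{\left(Y \right)} = 1$ ($a{\left(Y \right)} = \frac{Y}{Y} = 1$)
$a{\left(W \right)} - -1357 = 1 - -1357 = 1 + \left(1368 - 11\right) = 1 + 1357 = 1358$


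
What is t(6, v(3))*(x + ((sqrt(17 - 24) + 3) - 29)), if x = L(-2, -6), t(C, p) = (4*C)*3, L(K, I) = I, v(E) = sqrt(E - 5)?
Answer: -2304 + 72*I*sqrt(7) ≈ -2304.0 + 190.49*I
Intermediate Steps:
v(E) = sqrt(-5 + E)
t(C, p) = 12*C
x = -6
t(6, v(3))*(x + ((sqrt(17 - 24) + 3) - 29)) = (12*6)*(-6 + ((sqrt(17 - 24) + 3) - 29)) = 72*(-6 + ((sqrt(-7) + 3) - 29)) = 72*(-6 + ((I*sqrt(7) + 3) - 29)) = 72*(-6 + ((3 + I*sqrt(7)) - 29)) = 72*(-6 + (-26 + I*sqrt(7))) = 72*(-32 + I*sqrt(7)) = -2304 + 72*I*sqrt(7)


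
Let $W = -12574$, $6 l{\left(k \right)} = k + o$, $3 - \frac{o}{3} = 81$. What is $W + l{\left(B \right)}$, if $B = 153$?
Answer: $- \frac{25175}{2} \approx -12588.0$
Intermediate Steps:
$o = -234$ ($o = 9 - 243 = -234$)
$l{\left(k \right)} = -39 + \frac{k}{6}$ ($l{\left(k \right)} = \frac{k - 234}{6} = \frac{-234 + k}{6} = -39 + \frac{k}{6}$)
$W + l{\left(B \right)} = -12574 + \left(-39 + \frac{1}{6} \cdot 153\right) = -12574 + \left(-39 + \frac{51}{2}\right) = -12574 - \frac{27}{2} = - \frac{25175}{2}$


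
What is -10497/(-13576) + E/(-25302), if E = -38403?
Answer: 131159037/57249992 ≈ 2.2910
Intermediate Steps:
-10497/(-13576) + E/(-25302) = -10497/(-13576) - 38403/(-25302) = -10497*(-1/13576) - 38403*(-1/25302) = 10497/13576 + 12801/8434 = 131159037/57249992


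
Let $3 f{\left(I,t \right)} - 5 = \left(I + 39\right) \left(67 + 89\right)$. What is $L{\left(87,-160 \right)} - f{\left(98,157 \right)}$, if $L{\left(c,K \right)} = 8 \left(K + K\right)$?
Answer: $- \frac{29057}{3} \approx -9685.7$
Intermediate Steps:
$L{\left(c,K \right)} = 16 K$ ($L{\left(c,K \right)} = 8 \cdot 2 K = 16 K$)
$f{\left(I,t \right)} = \frac{6089}{3} + 52 I$ ($f{\left(I,t \right)} = \frac{5}{3} + \frac{\left(I + 39\right) \left(67 + 89\right)}{3} = \frac{5}{3} + \frac{\left(39 + I\right) 156}{3} = \frac{5}{3} + \frac{6084 + 156 I}{3} = \frac{5}{3} + \left(2028 + 52 I\right) = \frac{6089}{3} + 52 I$)
$L{\left(87,-160 \right)} - f{\left(98,157 \right)} = 16 \left(-160\right) - \left(\frac{6089}{3} + 52 \cdot 98\right) = -2560 - \left(\frac{6089}{3} + 5096\right) = -2560 - \frac{21377}{3} = - \frac{29057}{3}$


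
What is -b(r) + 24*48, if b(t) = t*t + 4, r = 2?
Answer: 1144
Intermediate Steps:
b(t) = 4 + t**2 (b(t) = t**2 + 4 = 4 + t**2)
-b(r) + 24*48 = -(4 + 2**2) + 24*48 = -(4 + 4) + 1152 = -1*8 + 1152 = -8 + 1152 = 1144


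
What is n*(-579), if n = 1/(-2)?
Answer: 579/2 ≈ 289.50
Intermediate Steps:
n = -½ (n = 1*(-½) = -½ ≈ -0.50000)
n*(-579) = -½*(-579) = 579/2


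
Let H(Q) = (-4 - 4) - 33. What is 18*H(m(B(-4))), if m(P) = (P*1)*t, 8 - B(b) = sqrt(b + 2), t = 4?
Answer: -738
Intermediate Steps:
B(b) = 8 - sqrt(2 + b) (B(b) = 8 - sqrt(b + 2) = 8 - sqrt(2 + b))
m(P) = 4*P (m(P) = (P*1)*4 = P*4 = 4*P)
H(Q) = -41 (H(Q) = -8 - 33 = -41)
18*H(m(B(-4))) = 18*(-41) = -738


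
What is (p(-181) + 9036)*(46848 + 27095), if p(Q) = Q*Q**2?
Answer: -437794689815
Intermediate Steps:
p(Q) = Q**3
(p(-181) + 9036)*(46848 + 27095) = ((-181)**3 + 9036)*(46848 + 27095) = (-5929741 + 9036)*73943 = -5920705*73943 = -437794689815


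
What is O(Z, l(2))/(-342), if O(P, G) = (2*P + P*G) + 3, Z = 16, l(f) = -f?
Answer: -1/114 ≈ -0.0087719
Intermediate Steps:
O(P, G) = 3 + 2*P + G*P (O(P, G) = (2*P + G*P) + 3 = 3 + 2*P + G*P)
O(Z, l(2))/(-342) = (3 + 2*16 - 1*2*16)/(-342) = (3 + 32 - 2*16)*(-1/342) = (3 + 32 - 32)*(-1/342) = 3*(-1/342) = -1/114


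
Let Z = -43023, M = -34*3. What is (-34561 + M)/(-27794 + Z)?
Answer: 34663/70817 ≈ 0.48947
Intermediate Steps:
M = -102
(-34561 + M)/(-27794 + Z) = (-34561 - 102)/(-27794 - 43023) = -34663/(-70817) = -34663*(-1/70817) = 34663/70817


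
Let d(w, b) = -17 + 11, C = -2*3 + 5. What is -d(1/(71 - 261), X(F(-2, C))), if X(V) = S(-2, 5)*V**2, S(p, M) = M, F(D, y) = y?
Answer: 6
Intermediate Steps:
C = -1 (C = -6 + 5 = -1)
X(V) = 5*V**2
d(w, b) = -6
-d(1/(71 - 261), X(F(-2, C))) = -1*(-6) = 6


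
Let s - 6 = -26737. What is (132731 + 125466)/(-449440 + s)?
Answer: -258197/476171 ≈ -0.54224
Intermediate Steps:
s = -26731 (s = 6 - 26737 = -26731)
(132731 + 125466)/(-449440 + s) = (132731 + 125466)/(-449440 - 26731) = 258197/(-476171) = 258197*(-1/476171) = -258197/476171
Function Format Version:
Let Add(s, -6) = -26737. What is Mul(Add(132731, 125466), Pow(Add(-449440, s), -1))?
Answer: Rational(-258197, 476171) ≈ -0.54224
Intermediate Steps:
s = -26731 (s = Add(6, -26737) = -26731)
Mul(Add(132731, 125466), Pow(Add(-449440, s), -1)) = Mul(Add(132731, 125466), Pow(Add(-449440, -26731), -1)) = Mul(258197, Pow(-476171, -1)) = Mul(258197, Rational(-1, 476171)) = Rational(-258197, 476171)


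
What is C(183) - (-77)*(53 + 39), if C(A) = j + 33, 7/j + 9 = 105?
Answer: 683239/96 ≈ 7117.1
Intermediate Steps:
j = 7/96 (j = 7/(-9 + 105) = 7/96 ≈ 0.072917)
C(A) = 3175/96 (C(A) = 7/96 + 33 = 3175/96)
C(183) - (-77)*(53 + 39) = 3175/96 - (-77)*(53 + 39) = 3175/96 - (-77)*92 = 3175/96 - 1*(-7084) = 3175/96 + 7084 = 683239/96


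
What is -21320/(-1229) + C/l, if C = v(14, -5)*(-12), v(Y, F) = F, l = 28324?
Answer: 150985355/8702549 ≈ 17.350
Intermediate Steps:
C = 60 (C = -5*(-12) = 60)
-21320/(-1229) + C/l = -21320/(-1229) + 60/28324 = -21320*(-1/1229) + 60*(1/28324) = 21320/1229 + 15/7081 = 150985355/8702549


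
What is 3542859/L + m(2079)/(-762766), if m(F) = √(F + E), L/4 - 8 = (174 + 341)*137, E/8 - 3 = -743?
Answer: 1180953/94084 - I*√3841/762766 ≈ 12.552 - 8.1251e-5*I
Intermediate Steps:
E = -5920 (E = 24 + 8*(-743) = 24 - 5944 = -5920)
L = 282252 (L = 32 + 4*((174 + 341)*137) = 32 + 4*(515*137) = 32 + 4*70555 = 32 + 282220 = 282252)
m(F) = √(-5920 + F) (m(F) = √(F - 5920) = √(-5920 + F))
3542859/L + m(2079)/(-762766) = 3542859/282252 + √(-5920 + 2079)/(-762766) = 3542859*(1/282252) + √(-3841)*(-1/762766) = 1180953/94084 + (I*√3841)*(-1/762766) = 1180953/94084 - I*√3841/762766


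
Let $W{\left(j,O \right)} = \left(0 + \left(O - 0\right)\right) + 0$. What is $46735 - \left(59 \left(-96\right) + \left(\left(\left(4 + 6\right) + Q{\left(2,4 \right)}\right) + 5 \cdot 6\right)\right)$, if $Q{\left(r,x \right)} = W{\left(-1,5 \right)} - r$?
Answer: $52356$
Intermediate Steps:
$W{\left(j,O \right)} = O$ ($W{\left(j,O \right)} = \left(0 + \left(O + 0\right)\right) + 0 = \left(0 + O\right) + 0 = O + 0 = O$)
$Q{\left(r,x \right)} = 5 - r$
$46735 - \left(59 \left(-96\right) + \left(\left(\left(4 + 6\right) + Q{\left(2,4 \right)}\right) + 5 \cdot 6\right)\right) = 46735 - \left(59 \left(-96\right) + \left(\left(\left(4 + 6\right) + \left(5 - 2\right)\right) + 5 \cdot 6\right)\right) = 46735 - \left(-5664 + \left(\left(10 + \left(5 - 2\right)\right) + 30\right)\right) = 46735 - \left(-5664 + \left(\left(10 + 3\right) + 30\right)\right) = 46735 - \left(-5664 + \left(13 + 30\right)\right) = 46735 - \left(-5664 + 43\right) = 46735 - -5621 = 46735 + 5621 = 52356$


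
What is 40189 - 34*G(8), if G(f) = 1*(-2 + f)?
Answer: 39985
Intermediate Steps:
G(f) = -2 + f
40189 - 34*G(8) = 40189 - 34*(-2 + 8) = 40189 - 34*6 = 40189 - 1*204 = 40189 - 204 = 39985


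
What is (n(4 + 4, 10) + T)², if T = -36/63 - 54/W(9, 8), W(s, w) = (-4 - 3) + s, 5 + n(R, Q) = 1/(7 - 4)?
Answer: 458329/441 ≈ 1039.3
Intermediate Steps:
n(R, Q) = -14/3 (n(R, Q) = -5 + 1/(7 - 4) = -5 + 1/3 = -5 + ⅓ = -14/3)
W(s, w) = -7 + s
T = -193/7 (T = -36/63 - 54/(-7 + 9) = -36*1/63 - 54/2 = -4/7 - 54*½ = -4/7 - 27 = -193/7 ≈ -27.571)
(n(4 + 4, 10) + T)² = (-14/3 - 193/7)² = (-677/21)² = 458329/441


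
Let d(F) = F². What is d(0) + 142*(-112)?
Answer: -15904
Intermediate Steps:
d(0) + 142*(-112) = 0² + 142*(-112) = 0 - 15904 = -15904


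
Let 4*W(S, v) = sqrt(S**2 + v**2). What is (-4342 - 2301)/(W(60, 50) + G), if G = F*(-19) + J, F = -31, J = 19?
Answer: -16155776/1477131 + 66430*sqrt(61)/1477131 ≈ -10.586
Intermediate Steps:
W(S, v) = sqrt(S**2 + v**2)/4
G = 608 (G = -31*(-19) + 19 = 589 + 19 = 608)
(-4342 - 2301)/(W(60, 50) + G) = (-4342 - 2301)/(sqrt(60**2 + 50**2)/4 + 608) = -6643/(sqrt(3600 + 2500)/4 + 608) = -6643/(sqrt(6100)/4 + 608) = -6643/((10*sqrt(61))/4 + 608) = -6643/(5*sqrt(61)/2 + 608) = -6643/(608 + 5*sqrt(61)/2)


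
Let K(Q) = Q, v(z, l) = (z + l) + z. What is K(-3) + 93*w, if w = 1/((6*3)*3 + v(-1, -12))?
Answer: -27/40 ≈ -0.67500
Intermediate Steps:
v(z, l) = l + 2*z (v(z, l) = (l + z) + z = l + 2*z)
w = 1/40 (w = 1/((6*3)*3 + (-12 + 2*(-1))) = 1/(18*3 + (-12 - 2)) = 1/(54 - 14) = 1/40 ≈ 0.025000)
K(-3) + 93*w = -3 + 93*(1/40) = -3 + 93/40 = -27/40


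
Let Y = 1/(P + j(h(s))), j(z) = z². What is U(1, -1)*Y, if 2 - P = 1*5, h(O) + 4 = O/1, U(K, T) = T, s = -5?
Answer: -1/78 ≈ -0.012821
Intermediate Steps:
h(O) = -4 + O (h(O) = -4 + O/1 = -4 + O*1 = -4 + O)
P = -3 (P = 2 - 5 = -3)
Y = 1/78 (Y = 1/(-3 + (-4 - 5)²) = 1/(-3 + (-9)²) = 1/(-3 + 81) = 1/78 ≈ 0.012821)
U(1, -1)*Y = -1*1/78 = -1/78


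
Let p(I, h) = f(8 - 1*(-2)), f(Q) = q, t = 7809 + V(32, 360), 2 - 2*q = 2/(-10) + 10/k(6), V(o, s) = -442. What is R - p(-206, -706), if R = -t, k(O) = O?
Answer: -110509/15 ≈ -7367.3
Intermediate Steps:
q = 4/15 (q = 1 - (2/(-10) + 10/6)/2 = 1 - (2*(-1/10) + 10*(1/6))/2 = 1 - (-1/5 + 5/3)/2 = 1 - 1/2*22/15 = 1 - 11/15 = 4/15 ≈ 0.26667)
t = 7367 (t = 7809 - 442 = 7367)
f(Q) = 4/15
R = -7367 (R = -1*7367 = -7367)
p(I, h) = 4/15
R - p(-206, -706) = -7367 - 1*4/15 = -7367 - 4/15 = -110509/15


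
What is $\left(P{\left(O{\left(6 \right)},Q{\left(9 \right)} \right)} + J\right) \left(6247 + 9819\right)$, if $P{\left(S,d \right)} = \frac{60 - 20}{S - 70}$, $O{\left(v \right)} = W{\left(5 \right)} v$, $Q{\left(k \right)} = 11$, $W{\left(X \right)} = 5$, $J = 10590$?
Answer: $170122874$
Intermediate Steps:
$O{\left(v \right)} = 5 v$
$P{\left(S,d \right)} = \frac{40}{-70 + S}$
$\left(P{\left(O{\left(6 \right)},Q{\left(9 \right)} \right)} + J\right) \left(6247 + 9819\right) = \left(\frac{40}{-70 + 5 \cdot 6} + 10590\right) \left(6247 + 9819\right) = \left(\frac{40}{-70 + 30} + 10590\right) 16066 = \left(\frac{40}{-40} + 10590\right) 16066 = \left(40 \left(- \frac{1}{40}\right) + 10590\right) 16066 = \left(-1 + 10590\right) 16066 = 10589 \cdot 16066 = 170122874$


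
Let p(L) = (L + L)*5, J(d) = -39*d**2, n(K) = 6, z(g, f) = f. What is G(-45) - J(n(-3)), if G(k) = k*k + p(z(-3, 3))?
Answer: 3459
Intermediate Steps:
p(L) = 10*L (p(L) = (2*L)*5 = 10*L)
G(k) = 30 + k**2 (G(k) = k*k + 10*3 = k**2 + 30 = 30 + k**2)
G(-45) - J(n(-3)) = (30 + (-45)**2) - (-39)*6**2 = (30 + 2025) - (-39)*36 = 2055 - 1*(-1404) = 2055 + 1404 = 3459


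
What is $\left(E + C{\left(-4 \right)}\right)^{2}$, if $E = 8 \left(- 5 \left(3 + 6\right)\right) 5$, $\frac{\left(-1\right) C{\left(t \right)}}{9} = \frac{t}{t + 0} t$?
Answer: $3111696$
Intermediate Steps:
$C{\left(t \right)} = - 9 t$ ($C{\left(t \right)} = - 9 \frac{t}{t + 0} t = - 9 \frac{t}{t} t = - 9 \cdot 1 t = - 9 t$)
$E = -1800$ ($E = 8 \left(\left(-5\right) 9\right) 5 = 8 \left(-45\right) 5 = \left(-360\right) 5 = -1800$)
$\left(E + C{\left(-4 \right)}\right)^{2} = \left(-1800 - -36\right)^{2} = \left(-1800 + 36\right)^{2} = \left(-1764\right)^{2} = 3111696$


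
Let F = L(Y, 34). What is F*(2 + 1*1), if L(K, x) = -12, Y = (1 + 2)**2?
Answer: -36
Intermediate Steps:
Y = 9 (Y = 3**2 = 9)
F = -12
F*(2 + 1*1) = -12*(2 + 1*1) = -12*(2 + 1) = -12*3 = -36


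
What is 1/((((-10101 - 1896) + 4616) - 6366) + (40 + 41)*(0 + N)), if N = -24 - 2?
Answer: -1/15853 ≈ -6.3080e-5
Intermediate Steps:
N = -26
1/((((-10101 - 1896) + 4616) - 6366) + (40 + 41)*(0 + N)) = 1/((((-10101 - 1896) + 4616) - 6366) + (40 + 41)*(0 - 26)) = 1/(((-11997 + 4616) - 6366) + 81*(-26)) = 1/((-7381 - 6366) - 2106) = 1/(-13747 - 2106) = 1/(-15853) = -1/15853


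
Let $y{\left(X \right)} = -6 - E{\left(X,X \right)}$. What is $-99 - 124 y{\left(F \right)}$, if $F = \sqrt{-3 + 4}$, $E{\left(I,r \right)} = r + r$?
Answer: $893$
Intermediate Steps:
$E{\left(I,r \right)} = 2 r$
$F = 1$ ($F = \sqrt{1} = 1$)
$y{\left(X \right)} = -6 - 2 X$
$-99 - 124 y{\left(F \right)} = -99 - 124 \left(-6 - 2\right) = -99 - -992 = -99 + 992 = 893$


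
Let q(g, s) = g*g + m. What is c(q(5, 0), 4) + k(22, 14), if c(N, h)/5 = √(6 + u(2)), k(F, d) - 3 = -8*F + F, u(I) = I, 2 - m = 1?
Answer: -151 + 10*√2 ≈ -136.86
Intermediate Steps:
m = 1 (m = 2 - 1*1 = 2 - 1 = 1)
k(F, d) = 3 - 7*F (k(F, d) = 3 + (-8*F + F) = 3 - 7*F)
q(g, s) = 1 + g² (q(g, s) = g*g + 1 = g² + 1 = 1 + g²)
c(N, h) = 10*√2 (c(N, h) = 5*√(6 + 2) = 5*√8 = 5*(2*√2) = 10*√2)
c(q(5, 0), 4) + k(22, 14) = 10*√2 + (3 - 7*22) = 10*√2 + (3 - 154) = 10*√2 - 151 = -151 + 10*√2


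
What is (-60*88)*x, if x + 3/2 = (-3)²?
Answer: -39600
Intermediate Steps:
x = 15/2 (x = -3/2 + (-3)² = -3/2 + 9 = 15/2 ≈ 7.5000)
(-60*88)*x = -60*88*(15/2) = -5280*15/2 = -39600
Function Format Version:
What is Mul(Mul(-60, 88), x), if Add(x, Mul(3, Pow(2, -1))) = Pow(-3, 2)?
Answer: -39600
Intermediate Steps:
x = Rational(15, 2) (x = Add(Rational(-3, 2), Pow(-3, 2)) = Add(Rational(-3, 2), 9) = Rational(15, 2) ≈ 7.5000)
Mul(Mul(-60, 88), x) = Mul(Mul(-60, 88), Rational(15, 2)) = Mul(-5280, Rational(15, 2)) = -39600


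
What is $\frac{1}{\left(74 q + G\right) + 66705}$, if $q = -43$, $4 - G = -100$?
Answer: $\frac{1}{63627} \approx 1.5717 \cdot 10^{-5}$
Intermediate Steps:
$G = 104$ ($G = 4 - -100 = 4 + 100 = 104$)
$\frac{1}{\left(74 q + G\right) + 66705} = \frac{1}{\left(74 \left(-43\right) + 104\right) + 66705} = \frac{1}{\left(-3182 + 104\right) + 66705} = \frac{1}{-3078 + 66705} = \frac{1}{63627}$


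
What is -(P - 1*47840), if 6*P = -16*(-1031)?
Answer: 135272/3 ≈ 45091.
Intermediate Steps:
P = 8248/3 (P = (-16*(-1031))/6 = (⅙)*16496 = 8248/3 ≈ 2749.3)
-(P - 1*47840) = -(8248/3 - 1*47840) = -(8248/3 - 47840) = -1*(-135272/3) = 135272/3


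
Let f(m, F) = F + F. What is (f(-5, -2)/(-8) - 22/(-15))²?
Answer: 3481/900 ≈ 3.8678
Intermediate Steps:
f(m, F) = 2*F
(f(-5, -2)/(-8) - 22/(-15))² = ((2*(-2))/(-8) - 22/(-15))² = (-4*(-⅛) - 22*(-1/15))² = (½ + 22/15)² = (59/30)² = 3481/900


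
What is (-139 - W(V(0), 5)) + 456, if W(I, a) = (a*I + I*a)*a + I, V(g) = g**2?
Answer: 317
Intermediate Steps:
W(I, a) = I + 2*I*a**2 (W(I, a) = (I*a + I*a)*a + I = (2*I*a)*a + I = 2*I*a**2 + I = I + 2*I*a**2)
(-139 - W(V(0), 5)) + 456 = (-139 - 0**2*(1 + 2*5**2)) + 456 = (-139 - 0*(1 + 2*25)) + 456 = (-139 - 0*(1 + 50)) + 456 = (-139 - 0*51) + 456 = (-139 - 1*0) + 456 = (-139 + 0) + 456 = -139 + 456 = 317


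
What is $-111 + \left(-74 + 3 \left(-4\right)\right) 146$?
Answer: $-12667$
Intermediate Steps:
$-111 + \left(-74 + 3 \left(-4\right)\right) 146 = -111 + \left(-74 - 12\right) 146 = -111 - 12556 = -12667$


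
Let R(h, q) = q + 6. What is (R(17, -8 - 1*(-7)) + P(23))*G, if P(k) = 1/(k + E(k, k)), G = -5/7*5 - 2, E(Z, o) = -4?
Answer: -3744/133 ≈ -28.150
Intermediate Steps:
G = -39/7 (G = -5*1/7*5 - 2 = -5/7*5 - 2 = -25/7 - 2 = -39/7 ≈ -5.5714)
P(k) = 1/(-4 + k) (P(k) = 1/(k - 4) = 1/(-4 + k))
R(h, q) = 6 + q
(R(17, -8 - 1*(-7)) + P(23))*G = ((6 + (-8 - 1*(-7))) + 1/(-4 + 23))*(-39/7) = ((6 + (-8 + 7)) + 1/19)*(-39/7) = ((6 - 1) + 1/19)*(-39/7) = (5 + 1/19)*(-39/7) = (96/19)*(-39/7) = -3744/133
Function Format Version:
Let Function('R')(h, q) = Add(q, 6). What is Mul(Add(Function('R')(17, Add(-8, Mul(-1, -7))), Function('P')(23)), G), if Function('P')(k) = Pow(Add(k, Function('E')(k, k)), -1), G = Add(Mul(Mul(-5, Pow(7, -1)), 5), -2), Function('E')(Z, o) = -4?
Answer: Rational(-3744, 133) ≈ -28.150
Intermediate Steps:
G = Rational(-39, 7) (G = Add(Mul(Mul(-5, Rational(1, 7)), 5), -2) = Add(Mul(Rational(-5, 7), 5), -2) = Add(Rational(-25, 7), -2) = Rational(-39, 7) ≈ -5.5714)
Function('P')(k) = Pow(Add(-4, k), -1) (Function('P')(k) = Pow(Add(k, -4), -1) = Pow(Add(-4, k), -1))
Function('R')(h, q) = Add(6, q)
Mul(Add(Function('R')(17, Add(-8, Mul(-1, -7))), Function('P')(23)), G) = Mul(Add(Add(6, Add(-8, Mul(-1, -7))), Pow(Add(-4, 23), -1)), Rational(-39, 7)) = Mul(Add(Add(6, Add(-8, 7)), Pow(19, -1)), Rational(-39, 7)) = Mul(Add(Add(6, -1), Rational(1, 19)), Rational(-39, 7)) = Mul(Add(5, Rational(1, 19)), Rational(-39, 7)) = Mul(Rational(96, 19), Rational(-39, 7)) = Rational(-3744, 133)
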